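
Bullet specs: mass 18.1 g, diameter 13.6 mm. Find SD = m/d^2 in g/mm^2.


SD = m/d^2 = 18.1/13.6^2 = 0.09786 g/mm^2

0.09786 g/mm^2


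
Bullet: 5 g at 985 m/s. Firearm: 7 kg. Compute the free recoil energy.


v_r = m_p*v_p/m_gun = 0.005*985/7 = 0.703571 m/s, E_r = 0.5*m_gun*v_r^2 = 0.5*7*0.703571^2 = 1.733 J

1.733 J


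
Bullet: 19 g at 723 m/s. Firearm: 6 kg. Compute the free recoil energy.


v_r = m_p*v_p/m_gun = 0.019*723/6 = 2.2895 m/s, E_r = 0.5*m_gun*v_r^2 = 0.5*6*2.2895^2 = 15.73 J

15.73 J


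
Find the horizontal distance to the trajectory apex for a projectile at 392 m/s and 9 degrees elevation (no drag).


R = v0^2*sin(2*theta)/g = 392^2*sin(2*9°)/9.81 = 4840.45 m
apex_dist = R/2 = 4840.45/2 = 2420 m

2420 m


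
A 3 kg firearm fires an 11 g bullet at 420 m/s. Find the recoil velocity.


v_recoil = m_p * v_p / m_gun = 0.011 * 420 / 3 = 1.54 m/s

1.54 m/s


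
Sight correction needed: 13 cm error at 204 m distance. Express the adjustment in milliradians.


1 mrad subtends 1 cm per 10 m of range, so adj = error_cm / (dist_m / 10) = 13 / (204/10) = 0.6373 mrad

0.6373 mrad


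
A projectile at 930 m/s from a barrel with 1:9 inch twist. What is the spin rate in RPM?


twist_m = 9*0.0254 = 0.2286 m
spin = v/twist = 930/0.2286 = 4068.241 rev/s
RPM = spin*60 = 4068.241*60 ≈ 244094 RPM

244094 RPM


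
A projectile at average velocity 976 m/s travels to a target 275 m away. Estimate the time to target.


t = d/v = 275/976 = 0.2818 s

0.2818 s


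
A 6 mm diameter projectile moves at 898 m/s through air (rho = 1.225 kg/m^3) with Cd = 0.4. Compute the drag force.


A = pi*(d/2)^2 = pi*(6/2000)^2 = 2.82743e-05 m^2
Fd = 0.5*Cd*rho*A*v^2 = 0.5*0.4*1.225*2.82743e-05*898^2 = 5.586 N

5.586 N


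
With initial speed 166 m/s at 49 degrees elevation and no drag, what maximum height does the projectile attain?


H = (v0*sin(theta))^2 / (2g) = (166*sin(49°))^2 / (2*9.81) = 800 m

800 m


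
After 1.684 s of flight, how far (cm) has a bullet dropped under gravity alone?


drop = 0.5*g*t^2 = 0.5*9.81*1.684^2 = 13.9099 m ≈ 1391 cm

1391 cm


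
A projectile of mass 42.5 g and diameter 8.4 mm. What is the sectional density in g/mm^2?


SD = m/d^2 = 42.5/8.4^2 = 0.6023 g/mm^2

0.6023 g/mm^2


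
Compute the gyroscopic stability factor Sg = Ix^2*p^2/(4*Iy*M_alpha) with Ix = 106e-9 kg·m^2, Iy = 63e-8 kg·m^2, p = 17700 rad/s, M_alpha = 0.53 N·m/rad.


Sg = Ix^2 * p^2 / (4 * Iy * M_alpha) = (106e-9)^2 * 17700^2 / (4 * 63e-8 * 0.53) = 2.636

2.636


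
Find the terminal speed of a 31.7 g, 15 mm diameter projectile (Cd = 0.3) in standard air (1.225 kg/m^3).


A = pi*(d/2)^2 = pi*(15/2000)^2 = 1.76715e-04 m^2
vt = sqrt(2mg/(Cd*rho*A)) = sqrt(2*0.0317*9.81/(0.3 * 1.225 * 1.76715e-04)) = 97.86 m/s

97.86 m/s


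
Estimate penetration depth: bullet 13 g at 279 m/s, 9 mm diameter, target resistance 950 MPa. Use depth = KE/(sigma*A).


A = pi*(d/2)^2 = pi*(9/2)^2 = 63.6173 mm^2
E = 0.5*m*v^2 = 0.5*0.013*279^2 = 505.966 J
depth = E/(sigma*A) = 505.966 J / (950 MPa * 63.6173 mm^2) = 505.966/(950 * 63.6173) m = 0.00837189 m ≈ 8.372 mm

8.372 mm


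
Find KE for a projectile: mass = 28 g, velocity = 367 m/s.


E = 0.5*m*v^2 = 0.5*0.028*367^2 = 1886 J

1886 J


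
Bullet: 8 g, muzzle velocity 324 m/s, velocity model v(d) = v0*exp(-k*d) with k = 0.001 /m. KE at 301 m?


v = v0*exp(-k*d) = 324*exp(-0.001*301) = 239.785 m/s
E = 0.5*m*v^2 = 0.5*0.008*239.785^2 = 230 J

230 J


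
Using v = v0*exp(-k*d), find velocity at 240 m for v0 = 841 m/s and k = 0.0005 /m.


v = v0*exp(-k*d) = 841*exp(-0.0005*240) = 745.9 m/s

745.9 m/s


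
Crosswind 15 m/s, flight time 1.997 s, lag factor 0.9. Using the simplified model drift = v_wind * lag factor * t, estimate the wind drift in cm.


drift = v_wind * lag * t = 15 * 0.9 * 1.997 = 26.9595 m ≈ 2696 cm

2696 cm


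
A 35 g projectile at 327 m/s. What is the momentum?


p = m*v = 0.035*327 = 11.45 kg·m/s

11.45 kg·m/s


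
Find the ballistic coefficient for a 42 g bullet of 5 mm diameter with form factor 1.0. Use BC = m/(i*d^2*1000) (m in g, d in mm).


BC = m/(i*d^2*1000) = 42/(1.0 * 5^2 * 1000) = 0.00168

0.00168


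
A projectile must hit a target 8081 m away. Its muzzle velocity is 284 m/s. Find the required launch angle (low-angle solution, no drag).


sin(2*theta) = R*g/v0^2 = 8081*9.81/284^2 = 0.982873, theta = arcsin(0.982873)/2 = 39.69°

39.69 degrees


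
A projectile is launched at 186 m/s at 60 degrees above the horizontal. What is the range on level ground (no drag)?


R = v0^2 * sin(2*theta) / g = 186^2 * sin(2*60°) / 9.81 = 3054 m

3054 m


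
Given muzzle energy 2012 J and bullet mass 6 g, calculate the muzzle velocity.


v = sqrt(2*E/m) = sqrt(2*2012/0.006) = 818.9 m/s

818.9 m/s


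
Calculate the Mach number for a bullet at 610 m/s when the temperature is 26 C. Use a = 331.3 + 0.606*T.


a = 331.3 + 0.606*(26) = 347.056 m/s
M = v/a = 610/347.056 = 1.758

1.758


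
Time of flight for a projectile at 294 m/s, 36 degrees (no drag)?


T = 2*v0*sin(theta)/g = 2*294*sin(36°)/9.81 = 35.23 s

35.23 s


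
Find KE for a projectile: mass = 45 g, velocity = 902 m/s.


E = 0.5*m*v^2 = 0.5*0.045*902^2 = 18306 J

18306 J


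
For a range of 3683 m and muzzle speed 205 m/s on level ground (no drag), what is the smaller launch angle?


sin(2*theta) = R*g/v0^2 = 3683*9.81/205^2 = 0.859732, theta = arcsin(0.859732)/2 = 29.64°

29.64 degrees


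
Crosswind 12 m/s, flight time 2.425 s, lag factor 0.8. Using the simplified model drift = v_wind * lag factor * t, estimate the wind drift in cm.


drift = v_wind * lag * t = 12 * 0.8 * 2.425 = 23.28 m ≈ 2328 cm

2328 cm


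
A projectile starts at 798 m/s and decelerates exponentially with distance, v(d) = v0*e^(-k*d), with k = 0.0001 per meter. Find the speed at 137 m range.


v = v0*exp(-k*d) = 798*exp(-0.0001*137) = 787.1 m/s

787.1 m/s


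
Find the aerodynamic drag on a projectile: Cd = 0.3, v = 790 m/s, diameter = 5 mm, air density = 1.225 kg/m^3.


A = pi*(d/2)^2 = pi*(5/2000)^2 = 1.96350e-05 m^2
Fd = 0.5*Cd*rho*A*v^2 = 0.5*0.3*1.225*1.96350e-05*790^2 = 2.252 N

2.252 N


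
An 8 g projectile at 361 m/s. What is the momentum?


p = m*v = 0.008*361 = 2.888 kg·m/s

2.888 kg·m/s


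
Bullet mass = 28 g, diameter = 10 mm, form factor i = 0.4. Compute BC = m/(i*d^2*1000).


BC = m/(i*d^2*1000) = 28/(0.4 * 10^2 * 1000) = 0.0007

0.0007


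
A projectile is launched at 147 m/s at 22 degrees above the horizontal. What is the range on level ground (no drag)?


R = v0^2 * sin(2*theta) / g = 147^2 * sin(2*22°) / 9.81 = 1530 m

1530 m


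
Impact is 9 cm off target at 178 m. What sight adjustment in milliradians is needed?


1 mrad subtends 1 cm per 10 m of range, so adj = error_cm / (dist_m / 10) = 9 / (178/10) = 0.5056 mrad

0.5056 mrad


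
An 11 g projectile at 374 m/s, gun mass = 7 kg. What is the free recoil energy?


v_r = m_p*v_p/m_gun = 0.011*374/7 = 0.587714 m/s, E_r = 0.5*m_gun*v_r^2 = 0.5*7*0.587714^2 = 1.209 J

1.209 J


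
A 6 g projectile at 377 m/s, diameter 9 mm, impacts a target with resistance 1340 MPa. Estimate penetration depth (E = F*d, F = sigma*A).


A = pi*(d/2)^2 = pi*(9/2)^2 = 63.6173 mm^2
E = 0.5*m*v^2 = 0.5*0.006*377^2 = 426.387 J
depth = E/(sigma*A) = 426.387 J / (1340 MPa * 63.6173 mm^2) = 426.387/(1340 * 63.6173) m = 0.00500178 m ≈ 5.002 mm

5.002 mm


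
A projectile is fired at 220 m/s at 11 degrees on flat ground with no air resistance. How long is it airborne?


T = 2*v0*sin(theta)/g = 2*220*sin(11°)/9.81 = 8.558 s

8.558 s


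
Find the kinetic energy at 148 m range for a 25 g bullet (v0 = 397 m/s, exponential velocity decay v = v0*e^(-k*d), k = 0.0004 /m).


v = v0*exp(-k*d) = 397*exp(-0.0004*148) = 374.18 m/s
E = 0.5*m*v^2 = 0.5*0.025*374.18^2 = 1750 J

1750 J


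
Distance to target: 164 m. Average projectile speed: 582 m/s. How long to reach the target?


t = d/v = 164/582 = 0.2818 s

0.2818 s


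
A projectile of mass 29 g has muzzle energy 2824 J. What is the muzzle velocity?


v = sqrt(2*E/m) = sqrt(2*2824/0.029) = 441.3 m/s

441.3 m/s


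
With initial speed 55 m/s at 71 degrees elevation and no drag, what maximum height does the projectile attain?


H = (v0*sin(theta))^2 / (2g) = (55*sin(71°))^2 / (2*9.81) = 137.8 m

137.8 m


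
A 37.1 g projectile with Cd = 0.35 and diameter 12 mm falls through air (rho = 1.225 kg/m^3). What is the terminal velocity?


A = pi*(d/2)^2 = pi*(12/2000)^2 = 1.13097e-04 m^2
vt = sqrt(2mg/(Cd*rho*A)) = sqrt(2*0.0371*9.81/(0.35 * 1.225 * 1.13097e-04)) = 122.5 m/s

122.5 m/s


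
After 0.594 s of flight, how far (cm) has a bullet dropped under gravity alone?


drop = 0.5*g*t^2 = 0.5*9.81*0.594^2 = 1.73066 m ≈ 173.1 cm

173.1 cm


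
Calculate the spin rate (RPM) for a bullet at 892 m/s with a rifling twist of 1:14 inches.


twist_m = 14*0.0254 = 0.3556 m
spin = v/twist = 892/0.3556 = 2508.436 rev/s
RPM = spin*60 = 2508.436*60 ≈ 150506 RPM

150506 RPM


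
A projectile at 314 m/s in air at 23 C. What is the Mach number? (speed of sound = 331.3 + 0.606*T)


a = 331.3 + 0.606*(23) = 345.238 m/s
M = v/a = 314/345.238 = 0.9095

0.9095


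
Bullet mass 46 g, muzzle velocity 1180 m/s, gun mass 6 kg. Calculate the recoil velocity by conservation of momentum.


v_recoil = m_p * v_p / m_gun = 0.046 * 1180 / 6 = 9.047 m/s

9.047 m/s


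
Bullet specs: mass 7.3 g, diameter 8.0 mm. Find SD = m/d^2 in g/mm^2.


SD = m/d^2 = 7.3/8.0^2 = 0.1141 g/mm^2

0.1141 g/mm^2


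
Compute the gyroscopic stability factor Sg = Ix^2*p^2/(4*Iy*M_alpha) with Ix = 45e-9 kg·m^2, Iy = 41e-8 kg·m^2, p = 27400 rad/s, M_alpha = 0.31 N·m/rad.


Sg = Ix^2 * p^2 / (4 * Iy * M_alpha) = (45e-9)^2 * 27400^2 / (4 * 41e-8 * 0.31) = 2.99

2.99


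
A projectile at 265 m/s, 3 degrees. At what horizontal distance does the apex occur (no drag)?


R = v0^2*sin(2*theta)/g = 265^2*sin(2*3°)/9.81 = 748.268 m
apex_dist = R/2 = 748.268/2 = 374.1 m

374.1 m


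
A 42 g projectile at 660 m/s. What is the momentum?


p = m*v = 0.042*660 = 27.72 kg·m/s

27.72 kg·m/s


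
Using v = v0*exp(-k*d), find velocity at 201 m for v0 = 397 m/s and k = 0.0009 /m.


v = v0*exp(-k*d) = 397*exp(-0.0009*201) = 331.3 m/s

331.3 m/s


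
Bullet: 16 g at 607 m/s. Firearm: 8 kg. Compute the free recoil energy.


v_r = m_p*v_p/m_gun = 0.016*607/8 = 1.214 m/s, E_r = 0.5*m_gun*v_r^2 = 0.5*8*1.214^2 = 5.895 J

5.895 J


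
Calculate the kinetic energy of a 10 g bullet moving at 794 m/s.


E = 0.5*m*v^2 = 0.5*0.01*794^2 = 3152 J

3152 J


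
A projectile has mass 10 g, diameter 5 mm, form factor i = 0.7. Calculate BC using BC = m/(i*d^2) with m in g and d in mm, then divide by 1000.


BC = m/(i*d^2*1000) = 10/(0.7 * 5^2 * 1000) = 0.0005714

0.0005714


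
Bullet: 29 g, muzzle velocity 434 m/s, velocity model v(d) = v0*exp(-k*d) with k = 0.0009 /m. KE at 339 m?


v = v0*exp(-k*d) = 434*exp(-0.0009*339) = 319.88 m/s
E = 0.5*m*v^2 = 0.5*0.029*319.88^2 = 1484 J

1484 J


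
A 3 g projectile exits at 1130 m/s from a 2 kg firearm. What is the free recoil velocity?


v_recoil = m_p * v_p / m_gun = 0.003 * 1130 / 2 = 1.695 m/s

1.695 m/s


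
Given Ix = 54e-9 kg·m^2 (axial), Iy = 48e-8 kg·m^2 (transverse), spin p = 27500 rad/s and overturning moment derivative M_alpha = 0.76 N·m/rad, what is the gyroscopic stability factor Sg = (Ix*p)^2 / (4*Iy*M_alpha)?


Sg = Ix^2 * p^2 / (4 * Iy * M_alpha) = (54e-9)^2 * 27500^2 / (4 * 48e-8 * 0.76) = 1.511

1.511


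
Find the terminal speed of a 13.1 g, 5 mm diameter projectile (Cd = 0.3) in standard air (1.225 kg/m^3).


A = pi*(d/2)^2 = pi*(5/2000)^2 = 1.96350e-05 m^2
vt = sqrt(2mg/(Cd*rho*A)) = sqrt(2*0.0131*9.81/(0.3 * 1.225 * 1.96350e-05)) = 188.7 m/s

188.7 m/s


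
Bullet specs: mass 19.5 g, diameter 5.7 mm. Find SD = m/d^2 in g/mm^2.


SD = m/d^2 = 19.5/5.7^2 = 0.6002 g/mm^2

0.6002 g/mm^2


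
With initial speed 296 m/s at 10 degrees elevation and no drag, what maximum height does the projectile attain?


H = (v0*sin(theta))^2 / (2g) = (296*sin(10°))^2 / (2*9.81) = 134.7 m

134.7 m


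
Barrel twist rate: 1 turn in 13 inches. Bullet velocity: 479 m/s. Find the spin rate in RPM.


twist_m = 13*0.0254 = 0.3302 m
spin = v/twist = 479/0.3302 = 1450.636 rev/s
RPM = spin*60 = 1450.636*60 ≈ 87038 RPM

87038 RPM


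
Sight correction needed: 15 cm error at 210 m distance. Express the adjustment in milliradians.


1 mrad subtends 1 cm per 10 m of range, so adj = error_cm / (dist_m / 10) = 15 / (210/10) = 0.7143 mrad

0.7143 mrad


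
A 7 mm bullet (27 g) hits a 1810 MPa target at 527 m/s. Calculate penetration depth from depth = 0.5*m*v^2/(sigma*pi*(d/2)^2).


A = pi*(d/2)^2 = pi*(7/2)^2 = 38.4845 mm^2
E = 0.5*m*v^2 = 0.5*0.027*527^2 = 3749.34 J
depth = E/(sigma*A) = 3749.34 J / (1810 MPa * 38.4845 mm^2) = 3749.34/(1810 * 38.4845) m = 0.0538258 m ≈ 53.83 mm

53.83 mm


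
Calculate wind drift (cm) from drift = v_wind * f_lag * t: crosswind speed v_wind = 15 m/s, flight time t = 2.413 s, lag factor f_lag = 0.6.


drift = v_wind * lag * t = 15 * 0.6 * 2.413 = 21.717 m ≈ 2172 cm

2172 cm


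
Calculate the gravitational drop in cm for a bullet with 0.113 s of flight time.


drop = 0.5*g*t^2 = 0.5*9.81*0.113^2 = 0.0626319 m ≈ 6.263 cm

6.263 cm


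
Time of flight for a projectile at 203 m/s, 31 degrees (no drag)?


T = 2*v0*sin(theta)/g = 2*203*sin(31°)/9.81 = 21.32 s

21.32 s


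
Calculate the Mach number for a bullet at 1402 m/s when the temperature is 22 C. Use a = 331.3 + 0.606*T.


a = 331.3 + 0.606*(22) = 344.632 m/s
M = v/a = 1402/344.632 = 4.068

4.068


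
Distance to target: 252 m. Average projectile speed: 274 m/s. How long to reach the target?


t = d/v = 252/274 = 0.9197 s

0.9197 s


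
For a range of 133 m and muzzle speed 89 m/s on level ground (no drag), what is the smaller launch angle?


sin(2*theta) = R*g/v0^2 = 133*9.81/89^2 = 0.164718, theta = arcsin(0.164718)/2 = 4.74°

4.74 degrees


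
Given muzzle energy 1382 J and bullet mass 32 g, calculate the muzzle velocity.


v = sqrt(2*E/m) = sqrt(2*1382/0.032) = 293.9 m/s

293.9 m/s


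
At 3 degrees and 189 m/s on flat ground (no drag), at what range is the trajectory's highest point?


R = v0^2*sin(2*theta)/g = 189^2*sin(2*3°)/9.81 = 380.618 m
apex_dist = R/2 = 380.618/2 = 190.3 m

190.3 m


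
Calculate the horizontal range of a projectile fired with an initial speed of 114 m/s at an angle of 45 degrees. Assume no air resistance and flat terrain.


R = v0^2 * sin(2*theta) / g = 114^2 * sin(2*45°) / 9.81 = 1325 m

1325 m


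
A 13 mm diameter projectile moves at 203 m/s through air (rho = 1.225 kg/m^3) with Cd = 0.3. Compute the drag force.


A = pi*(d/2)^2 = pi*(13/2000)^2 = 1.32732e-04 m^2
Fd = 0.5*Cd*rho*A*v^2 = 0.5*0.3*1.225*1.32732e-04*203^2 = 1.005 N

1.005 N


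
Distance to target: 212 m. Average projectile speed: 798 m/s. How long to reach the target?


t = d/v = 212/798 = 0.2657 s

0.2657 s


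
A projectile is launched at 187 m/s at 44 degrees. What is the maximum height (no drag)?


H = (v0*sin(theta))^2 / (2g) = (187*sin(44°))^2 / (2*9.81) = 860.1 m

860.1 m


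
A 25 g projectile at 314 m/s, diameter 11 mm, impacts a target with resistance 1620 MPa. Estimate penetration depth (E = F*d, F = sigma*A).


A = pi*(d/2)^2 = pi*(11/2)^2 = 95.0332 mm^2
E = 0.5*m*v^2 = 0.5*0.025*314^2 = 1232.45 J
depth = E/(sigma*A) = 1232.45 J / (1620 MPa * 95.0332 mm^2) = 1232.45/(1620 * 95.0332) m = 0.00800533 m ≈ 8.005 mm

8.005 mm


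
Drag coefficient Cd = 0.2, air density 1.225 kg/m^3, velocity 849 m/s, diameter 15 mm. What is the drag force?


A = pi*(d/2)^2 = pi*(15/2000)^2 = 1.76715e-04 m^2
Fd = 0.5*Cd*rho*A*v^2 = 0.5*0.2*1.225*1.76715e-04*849^2 = 15.6 N

15.6 N


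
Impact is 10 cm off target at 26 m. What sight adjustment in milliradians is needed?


1 mrad subtends 1 cm per 10 m of range, so adj = error_cm / (dist_m / 10) = 10 / (26/10) = 3.846 mrad

3.846 mrad


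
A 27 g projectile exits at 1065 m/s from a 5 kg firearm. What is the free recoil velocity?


v_recoil = m_p * v_p / m_gun = 0.027 * 1065 / 5 = 5.751 m/s

5.751 m/s


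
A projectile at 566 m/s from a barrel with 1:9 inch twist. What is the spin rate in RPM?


twist_m = 9*0.0254 = 0.2286 m
spin = v/twist = 566/0.2286 = 2475.941 rev/s
RPM = spin*60 = 2475.941*60 ≈ 148556 RPM

148556 RPM


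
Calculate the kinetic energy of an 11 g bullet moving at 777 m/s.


E = 0.5*m*v^2 = 0.5*0.011*777^2 = 3321 J

3321 J


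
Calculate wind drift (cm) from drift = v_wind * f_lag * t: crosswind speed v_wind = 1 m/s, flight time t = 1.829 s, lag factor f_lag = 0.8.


drift = v_wind * lag * t = 1 * 0.8 * 1.829 = 1.4632 m ≈ 146.3 cm

146.3 cm


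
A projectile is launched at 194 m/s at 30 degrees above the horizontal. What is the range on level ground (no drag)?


R = v0^2 * sin(2*theta) / g = 194^2 * sin(2*30°) / 9.81 = 3323 m

3323 m


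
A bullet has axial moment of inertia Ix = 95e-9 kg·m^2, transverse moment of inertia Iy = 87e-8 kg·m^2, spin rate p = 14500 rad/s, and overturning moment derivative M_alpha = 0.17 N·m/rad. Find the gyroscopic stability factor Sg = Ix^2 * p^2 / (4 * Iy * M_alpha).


Sg = Ix^2 * p^2 / (4 * Iy * M_alpha) = (95e-9)^2 * 14500^2 / (4 * 87e-8 * 0.17) = 3.207

3.207


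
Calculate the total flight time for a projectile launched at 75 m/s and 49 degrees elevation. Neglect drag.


T = 2*v0*sin(theta)/g = 2*75*sin(49°)/9.81 = 11.54 s

11.54 s


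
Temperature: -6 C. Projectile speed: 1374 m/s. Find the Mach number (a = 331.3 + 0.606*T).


a = 331.3 + 0.606*(-6) = 327.664 m/s
M = v/a = 1374/327.664 = 4.193

4.193


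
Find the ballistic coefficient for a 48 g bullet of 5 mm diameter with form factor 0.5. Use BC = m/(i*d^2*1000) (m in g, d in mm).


BC = m/(i*d^2*1000) = 48/(0.5 * 5^2 * 1000) = 0.00384

0.00384


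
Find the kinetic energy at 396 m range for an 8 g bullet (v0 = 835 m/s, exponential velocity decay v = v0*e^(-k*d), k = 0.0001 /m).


v = v0*exp(-k*d) = 835*exp(-0.0001*396) = 802.58 m/s
E = 0.5*m*v^2 = 0.5*0.008*802.58^2 = 2577 J

2577 J


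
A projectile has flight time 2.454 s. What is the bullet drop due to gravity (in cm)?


drop = 0.5*g*t^2 = 0.5*9.81*2.454^2 = 29.5385 m ≈ 2954 cm

2954 cm


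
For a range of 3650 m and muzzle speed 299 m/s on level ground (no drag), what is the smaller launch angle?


sin(2*theta) = R*g/v0^2 = 3650*9.81/299^2 = 0.400516, theta = arcsin(0.400516)/2 = 11.81°

11.81 degrees


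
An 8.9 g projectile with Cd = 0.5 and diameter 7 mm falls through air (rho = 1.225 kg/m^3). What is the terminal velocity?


A = pi*(d/2)^2 = pi*(7/2000)^2 = 3.84845e-05 m^2
vt = sqrt(2mg/(Cd*rho*A)) = sqrt(2*0.0089*9.81/(0.5 * 1.225 * 3.84845e-05)) = 86.07 m/s

86.07 m/s


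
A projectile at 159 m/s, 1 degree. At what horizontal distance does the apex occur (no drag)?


R = v0^2*sin(2*theta)/g = 159^2*sin(2*1°)/9.81 = 89.9382 m
apex_dist = R/2 = 89.9382/2 = 44.97 m

44.97 m


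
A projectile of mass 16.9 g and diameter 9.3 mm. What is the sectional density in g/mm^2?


SD = m/d^2 = 16.9/9.3^2 = 0.1954 g/mm^2

0.1954 g/mm^2


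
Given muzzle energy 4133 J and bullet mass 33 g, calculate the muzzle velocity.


v = sqrt(2*E/m) = sqrt(2*4133/0.033) = 500.5 m/s

500.5 m/s


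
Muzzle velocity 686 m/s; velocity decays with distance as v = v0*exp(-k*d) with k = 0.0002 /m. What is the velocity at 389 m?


v = v0*exp(-k*d) = 686*exp(-0.0002*389) = 634.7 m/s

634.7 m/s


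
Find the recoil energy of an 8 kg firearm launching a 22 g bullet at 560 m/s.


v_r = m_p*v_p/m_gun = 0.022*560/8 = 1.54 m/s, E_r = 0.5*m_gun*v_r^2 = 0.5*8*1.54^2 = 9.486 J

9.486 J


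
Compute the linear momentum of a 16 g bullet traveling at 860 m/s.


p = m*v = 0.016*860 = 13.76 kg·m/s

13.76 kg·m/s


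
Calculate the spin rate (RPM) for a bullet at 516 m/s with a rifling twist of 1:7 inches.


twist_m = 7*0.0254 = 0.1778 m
spin = v/twist = 516/0.1778 = 2902.137 rev/s
RPM = spin*60 = 2902.137*60 ≈ 174128 RPM

174128 RPM


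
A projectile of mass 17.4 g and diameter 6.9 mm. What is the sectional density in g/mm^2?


SD = m/d^2 = 17.4/6.9^2 = 0.3655 g/mm^2

0.3655 g/mm^2


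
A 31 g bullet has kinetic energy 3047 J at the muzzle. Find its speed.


v = sqrt(2*E/m) = sqrt(2*3047/0.031) = 443.4 m/s

443.4 m/s


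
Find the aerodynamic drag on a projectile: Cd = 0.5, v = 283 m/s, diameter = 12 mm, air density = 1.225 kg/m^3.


A = pi*(d/2)^2 = pi*(12/2000)^2 = 1.13097e-04 m^2
Fd = 0.5*Cd*rho*A*v^2 = 0.5*0.5*1.225*1.13097e-04*283^2 = 2.774 N

2.774 N


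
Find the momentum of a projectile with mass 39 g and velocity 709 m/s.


p = m*v = 0.039*709 = 27.65 kg·m/s

27.65 kg·m/s


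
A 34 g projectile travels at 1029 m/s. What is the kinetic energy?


E = 0.5*m*v^2 = 0.5*0.034*1029^2 = 18000 J

18000 J


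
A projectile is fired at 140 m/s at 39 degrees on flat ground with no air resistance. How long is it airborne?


T = 2*v0*sin(theta)/g = 2*140*sin(39°)/9.81 = 17.96 s

17.96 s


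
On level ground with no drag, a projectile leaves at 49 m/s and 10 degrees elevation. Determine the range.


R = v0^2 * sin(2*theta) / g = 49^2 * sin(2*10°) / 9.81 = 83.71 m

83.71 m


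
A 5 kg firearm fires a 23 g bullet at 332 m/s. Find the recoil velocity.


v_recoil = m_p * v_p / m_gun = 0.023 * 332 / 5 = 1.527 m/s

1.527 m/s


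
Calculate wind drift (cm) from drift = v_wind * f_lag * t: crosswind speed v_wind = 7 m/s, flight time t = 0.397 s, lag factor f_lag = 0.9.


drift = v_wind * lag * t = 7 * 0.9 * 0.397 = 2.5011 m ≈ 250.1 cm

250.1 cm


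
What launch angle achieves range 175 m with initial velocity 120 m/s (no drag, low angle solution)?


sin(2*theta) = R*g/v0^2 = 175*9.81/120^2 = 0.119219, theta = arcsin(0.119219)/2 = 3.424°

3.424 degrees


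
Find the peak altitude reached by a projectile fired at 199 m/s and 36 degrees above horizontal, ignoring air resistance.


H = (v0*sin(theta))^2 / (2g) = (199*sin(36°))^2 / (2*9.81) = 697.3 m

697.3 m


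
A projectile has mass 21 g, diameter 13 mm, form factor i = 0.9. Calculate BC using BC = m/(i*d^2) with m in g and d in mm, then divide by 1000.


BC = m/(i*d^2*1000) = 21/(0.9 * 13^2 * 1000) = 0.0001381

0.0001381


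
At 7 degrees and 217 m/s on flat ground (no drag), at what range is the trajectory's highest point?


R = v0^2*sin(2*theta)/g = 217^2*sin(2*7°)/9.81 = 1161.25 m
apex_dist = R/2 = 1161.25/2 = 580.6 m

580.6 m


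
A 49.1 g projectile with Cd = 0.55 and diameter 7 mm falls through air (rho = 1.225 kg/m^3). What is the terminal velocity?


A = pi*(d/2)^2 = pi*(7/2000)^2 = 3.84845e-05 m^2
vt = sqrt(2mg/(Cd*rho*A)) = sqrt(2*0.0491*9.81/(0.55 * 1.225 * 3.84845e-05)) = 192.8 m/s

192.8 m/s


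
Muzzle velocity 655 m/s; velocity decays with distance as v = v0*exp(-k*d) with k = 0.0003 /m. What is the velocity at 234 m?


v = v0*exp(-k*d) = 655*exp(-0.0003*234) = 610.6 m/s

610.6 m/s


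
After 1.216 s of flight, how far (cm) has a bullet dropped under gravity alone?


drop = 0.5*g*t^2 = 0.5*9.81*1.216^2 = 7.25281 m ≈ 725.3 cm

725.3 cm


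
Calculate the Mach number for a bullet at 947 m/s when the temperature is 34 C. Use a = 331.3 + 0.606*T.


a = 331.3 + 0.606*(34) = 351.904 m/s
M = v/a = 947/351.904 = 2.691

2.691


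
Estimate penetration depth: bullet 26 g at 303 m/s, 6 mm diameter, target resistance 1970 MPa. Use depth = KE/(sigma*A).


A = pi*(d/2)^2 = pi*(6/2)^2 = 28.2743 mm^2
E = 0.5*m*v^2 = 0.5*0.026*303^2 = 1193.52 J
depth = E/(sigma*A) = 1193.52 J / (1970 MPa * 28.2743 mm^2) = 1193.52/(1970 * 28.2743) m = 0.0214274 m ≈ 21.43 mm

21.43 mm


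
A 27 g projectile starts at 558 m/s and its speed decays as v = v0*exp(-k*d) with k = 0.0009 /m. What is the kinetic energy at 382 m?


v = v0*exp(-k*d) = 558*exp(-0.0009*382) = 395.661 m/s
E = 0.5*m*v^2 = 0.5*0.027*395.661^2 = 2113 J

2113 J


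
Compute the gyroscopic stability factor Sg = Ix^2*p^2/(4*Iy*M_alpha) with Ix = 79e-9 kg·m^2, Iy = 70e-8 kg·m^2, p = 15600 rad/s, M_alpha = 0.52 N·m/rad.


Sg = Ix^2 * p^2 / (4 * Iy * M_alpha) = (79e-9)^2 * 15600^2 / (4 * 70e-8 * 0.52) = 1.043

1.043


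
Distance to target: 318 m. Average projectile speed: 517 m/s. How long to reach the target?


t = d/v = 318/517 = 0.6151 s

0.6151 s


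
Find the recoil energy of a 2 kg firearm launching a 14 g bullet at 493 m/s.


v_r = m_p*v_p/m_gun = 0.014*493/2 = 3.451 m/s, E_r = 0.5*m_gun*v_r^2 = 0.5*2*3.451^2 = 11.91 J

11.91 J


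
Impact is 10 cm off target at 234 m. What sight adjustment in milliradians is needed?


1 mrad subtends 1 cm per 10 m of range, so adj = error_cm / (dist_m / 10) = 10 / (234/10) = 0.4274 mrad

0.4274 mrad


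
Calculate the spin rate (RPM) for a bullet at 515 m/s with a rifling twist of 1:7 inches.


twist_m = 7*0.0254 = 0.1778 m
spin = v/twist = 515/0.1778 = 2896.513 rev/s
RPM = spin*60 = 2896.513*60 ≈ 173791 RPM

173791 RPM


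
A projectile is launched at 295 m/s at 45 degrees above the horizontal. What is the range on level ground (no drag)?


R = v0^2 * sin(2*theta) / g = 295^2 * sin(2*45°) / 9.81 = 8871 m

8871 m


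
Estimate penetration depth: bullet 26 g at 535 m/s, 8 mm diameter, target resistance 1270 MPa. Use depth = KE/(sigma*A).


A = pi*(d/2)^2 = pi*(8/2)^2 = 50.2655 mm^2
E = 0.5*m*v^2 = 0.5*0.026*535^2 = 3720.92 J
depth = E/(sigma*A) = 3720.92 J / (1270 MPa * 50.2655 mm^2) = 3720.92/(1270 * 50.2655) m = 0.0582878 m ≈ 58.29 mm

58.29 mm


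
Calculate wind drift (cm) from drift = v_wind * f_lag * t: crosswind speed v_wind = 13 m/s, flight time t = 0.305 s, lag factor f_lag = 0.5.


drift = v_wind * lag * t = 13 * 0.5 * 0.305 = 1.9825 m ≈ 198.2 cm

198.2 cm


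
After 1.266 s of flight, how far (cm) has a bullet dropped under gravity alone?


drop = 0.5*g*t^2 = 0.5*9.81*1.266^2 = 7.86152 m ≈ 786.2 cm

786.2 cm


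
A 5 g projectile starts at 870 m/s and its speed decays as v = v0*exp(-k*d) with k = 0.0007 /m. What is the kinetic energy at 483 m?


v = v0*exp(-k*d) = 870*exp(-0.0007*483) = 620.418 m/s
E = 0.5*m*v^2 = 0.5*0.005*620.418^2 = 962.3 J

962.3 J


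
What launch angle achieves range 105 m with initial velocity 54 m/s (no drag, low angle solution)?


sin(2*theta) = R*g/v0^2 = 105*9.81/54^2 = 0.353241, theta = arcsin(0.353241)/2 = 10.34°

10.34 degrees


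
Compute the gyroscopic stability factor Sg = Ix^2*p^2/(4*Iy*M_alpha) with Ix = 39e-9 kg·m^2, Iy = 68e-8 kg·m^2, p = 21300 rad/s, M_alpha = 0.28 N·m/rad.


Sg = Ix^2 * p^2 / (4 * Iy * M_alpha) = (39e-9)^2 * 21300^2 / (4 * 68e-8 * 0.28) = 0.9061

0.9061


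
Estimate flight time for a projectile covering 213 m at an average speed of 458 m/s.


t = d/v = 213/458 = 0.4651 s

0.4651 s


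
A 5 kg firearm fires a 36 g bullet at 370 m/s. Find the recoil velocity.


v_recoil = m_p * v_p / m_gun = 0.036 * 370 / 5 = 2.664 m/s

2.664 m/s


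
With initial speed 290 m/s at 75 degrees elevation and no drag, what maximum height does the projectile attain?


H = (v0*sin(theta))^2 / (2g) = (290*sin(75°))^2 / (2*9.81) = 3999 m

3999 m


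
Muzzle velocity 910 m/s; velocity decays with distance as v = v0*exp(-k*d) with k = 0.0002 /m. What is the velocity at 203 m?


v = v0*exp(-k*d) = 910*exp(-0.0002*203) = 873.8 m/s

873.8 m/s


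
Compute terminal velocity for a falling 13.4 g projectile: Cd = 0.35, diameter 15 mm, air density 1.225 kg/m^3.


A = pi*(d/2)^2 = pi*(15/2000)^2 = 1.76715e-04 m^2
vt = sqrt(2mg/(Cd*rho*A)) = sqrt(2*0.0134*9.81/(0.35 * 1.225 * 1.76715e-04)) = 58.91 m/s

58.91 m/s


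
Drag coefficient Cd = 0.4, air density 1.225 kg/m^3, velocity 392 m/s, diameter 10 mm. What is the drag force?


A = pi*(d/2)^2 = pi*(10/2000)^2 = 7.85398e-05 m^2
Fd = 0.5*Cd*rho*A*v^2 = 0.5*0.4*1.225*7.85398e-05*392^2 = 2.957 N

2.957 N


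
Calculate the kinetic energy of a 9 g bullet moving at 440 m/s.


E = 0.5*m*v^2 = 0.5*0.009*440^2 = 871.2 J

871.2 J


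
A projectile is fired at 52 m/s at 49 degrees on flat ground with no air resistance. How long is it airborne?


T = 2*v0*sin(theta)/g = 2*52*sin(49°)/9.81 = 8.001 s

8.001 s


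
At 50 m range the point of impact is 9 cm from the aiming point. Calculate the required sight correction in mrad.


1 mrad subtends 1 cm per 10 m of range, so adj = error_cm / (dist_m / 10) = 9 / (50/10) = 1.8 mrad

1.8 mrad


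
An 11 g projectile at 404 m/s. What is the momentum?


p = m*v = 0.011*404 = 4.444 kg·m/s

4.444 kg·m/s


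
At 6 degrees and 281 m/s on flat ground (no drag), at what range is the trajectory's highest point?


R = v0^2*sin(2*theta)/g = 281^2*sin(2*6°)/9.81 = 1673.49 m
apex_dist = R/2 = 1673.49/2 = 836.7 m

836.7 m


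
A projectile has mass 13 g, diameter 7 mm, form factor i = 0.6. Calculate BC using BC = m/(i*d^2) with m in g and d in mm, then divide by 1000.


BC = m/(i*d^2*1000) = 13/(0.6 * 7^2 * 1000) = 0.0004422

0.0004422


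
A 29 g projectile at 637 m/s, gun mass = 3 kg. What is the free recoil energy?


v_r = m_p*v_p/m_gun = 0.029*637/3 = 6.15767 m/s, E_r = 0.5*m_gun*v_r^2 = 0.5*3*6.15767^2 = 56.88 J

56.88 J


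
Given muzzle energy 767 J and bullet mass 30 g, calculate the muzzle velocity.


v = sqrt(2*E/m) = sqrt(2*767/0.03) = 226.1 m/s

226.1 m/s


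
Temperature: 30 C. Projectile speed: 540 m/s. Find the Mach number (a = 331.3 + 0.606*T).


a = 331.3 + 0.606*(30) = 349.48 m/s
M = v/a = 540/349.48 = 1.545

1.545


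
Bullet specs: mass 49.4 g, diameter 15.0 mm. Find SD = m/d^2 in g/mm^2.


SD = m/d^2 = 49.4/15.0^2 = 0.2196 g/mm^2

0.2196 g/mm^2


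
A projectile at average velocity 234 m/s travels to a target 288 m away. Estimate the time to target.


t = d/v = 288/234 = 1.231 s

1.231 s


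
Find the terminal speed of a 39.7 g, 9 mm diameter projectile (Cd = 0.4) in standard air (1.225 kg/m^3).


A = pi*(d/2)^2 = pi*(9/2000)^2 = 6.36173e-05 m^2
vt = sqrt(2mg/(Cd*rho*A)) = sqrt(2*0.0397*9.81/(0.4 * 1.225 * 6.36173e-05)) = 158.1 m/s

158.1 m/s


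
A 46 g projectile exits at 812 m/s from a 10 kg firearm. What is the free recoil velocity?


v_recoil = m_p * v_p / m_gun = 0.046 * 812 / 10 = 3.735 m/s

3.735 m/s


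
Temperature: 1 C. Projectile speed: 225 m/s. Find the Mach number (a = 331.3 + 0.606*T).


a = 331.3 + 0.606*(1) = 331.906 m/s
M = v/a = 225/331.906 = 0.6779

0.6779


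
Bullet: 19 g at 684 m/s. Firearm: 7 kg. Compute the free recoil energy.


v_r = m_p*v_p/m_gun = 0.019*684/7 = 1.85657 m/s, E_r = 0.5*m_gun*v_r^2 = 0.5*7*1.85657^2 = 12.06 J

12.06 J


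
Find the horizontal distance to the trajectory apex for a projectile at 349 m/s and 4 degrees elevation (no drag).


R = v0^2*sin(2*theta)/g = 349^2*sin(2*4°)/9.81 = 1727.97 m
apex_dist = R/2 = 1727.97/2 = 864 m

864 m


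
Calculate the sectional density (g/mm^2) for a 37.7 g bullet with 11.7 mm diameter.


SD = m/d^2 = 37.7/11.7^2 = 0.2754 g/mm^2

0.2754 g/mm^2


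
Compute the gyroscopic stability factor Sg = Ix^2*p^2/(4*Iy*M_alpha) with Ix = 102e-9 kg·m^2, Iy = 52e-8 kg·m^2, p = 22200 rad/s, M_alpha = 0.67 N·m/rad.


Sg = Ix^2 * p^2 / (4 * Iy * M_alpha) = (102e-9)^2 * 22200^2 / (4 * 52e-8 * 0.67) = 3.679

3.679


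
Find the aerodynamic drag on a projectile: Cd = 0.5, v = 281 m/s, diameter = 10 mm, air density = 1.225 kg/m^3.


A = pi*(d/2)^2 = pi*(10/2000)^2 = 7.85398e-05 m^2
Fd = 0.5*Cd*rho*A*v^2 = 0.5*0.5*1.225*7.85398e-05*281^2 = 1.899 N

1.899 N


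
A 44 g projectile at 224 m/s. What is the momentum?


p = m*v = 0.044*224 = 9.856 kg·m/s

9.856 kg·m/s


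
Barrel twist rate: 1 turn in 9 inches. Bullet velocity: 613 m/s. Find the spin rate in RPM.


twist_m = 9*0.0254 = 0.2286 m
spin = v/twist = 613/0.2286 = 2681.54 rev/s
RPM = spin*60 = 2681.54*60 ≈ 160892 RPM

160892 RPM


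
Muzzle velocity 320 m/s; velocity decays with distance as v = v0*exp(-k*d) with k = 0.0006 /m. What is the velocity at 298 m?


v = v0*exp(-k*d) = 320*exp(-0.0006*298) = 267.6 m/s

267.6 m/s


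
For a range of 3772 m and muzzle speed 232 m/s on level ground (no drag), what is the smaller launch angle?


sin(2*theta) = R*g/v0^2 = 3772*9.81/232^2 = 0.687487, theta = arcsin(0.687487)/2 = 21.72°

21.72 degrees


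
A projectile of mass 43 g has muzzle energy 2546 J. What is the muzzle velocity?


v = sqrt(2*E/m) = sqrt(2*2546/0.043) = 344.1 m/s

344.1 m/s


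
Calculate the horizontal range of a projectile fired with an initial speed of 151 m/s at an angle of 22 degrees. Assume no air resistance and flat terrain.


R = v0^2 * sin(2*theta) / g = 151^2 * sin(2*22°) / 9.81 = 1615 m

1615 m


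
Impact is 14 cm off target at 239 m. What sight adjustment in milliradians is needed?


1 mrad subtends 1 cm per 10 m of range, so adj = error_cm / (dist_m / 10) = 14 / (239/10) = 0.5858 mrad

0.5858 mrad


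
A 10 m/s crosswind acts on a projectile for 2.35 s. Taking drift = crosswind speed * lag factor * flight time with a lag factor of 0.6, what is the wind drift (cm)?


drift = v_wind * lag * t = 10 * 0.6 * 2.35 = 14.1 m ≈ 1410 cm

1410 cm


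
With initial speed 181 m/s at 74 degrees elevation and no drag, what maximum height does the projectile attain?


H = (v0*sin(theta))^2 / (2g) = (181*sin(74°))^2 / (2*9.81) = 1543 m

1543 m


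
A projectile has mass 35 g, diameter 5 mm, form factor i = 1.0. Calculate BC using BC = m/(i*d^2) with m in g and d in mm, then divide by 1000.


BC = m/(i*d^2*1000) = 35/(1.0 * 5^2 * 1000) = 0.0014

0.0014


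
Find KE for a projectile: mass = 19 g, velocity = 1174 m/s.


E = 0.5*m*v^2 = 0.5*0.019*1174^2 = 13094 J

13094 J


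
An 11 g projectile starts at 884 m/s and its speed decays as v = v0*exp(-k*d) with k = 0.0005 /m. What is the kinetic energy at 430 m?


v = v0*exp(-k*d) = 884*exp(-0.0005*430) = 712.983 m/s
E = 0.5*m*v^2 = 0.5*0.011*712.983^2 = 2796 J

2796 J


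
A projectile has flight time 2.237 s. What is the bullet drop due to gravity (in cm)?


drop = 0.5*g*t^2 = 0.5*9.81*2.237^2 = 24.5454 m ≈ 2455 cm

2455 cm


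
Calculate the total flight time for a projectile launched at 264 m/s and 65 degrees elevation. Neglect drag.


T = 2*v0*sin(theta)/g = 2*264*sin(65°)/9.81 = 48.78 s

48.78 s


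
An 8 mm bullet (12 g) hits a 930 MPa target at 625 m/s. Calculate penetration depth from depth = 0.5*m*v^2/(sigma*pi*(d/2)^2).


A = pi*(d/2)^2 = pi*(8/2)^2 = 50.2655 mm^2
E = 0.5*m*v^2 = 0.5*0.012*625^2 = 2343.75 J
depth = E/(sigma*A) = 2343.75 J / (930 MPa * 50.2655 mm^2) = 2343.75/(930 * 50.2655) m = 0.050137 m ≈ 50.14 mm

50.14 mm


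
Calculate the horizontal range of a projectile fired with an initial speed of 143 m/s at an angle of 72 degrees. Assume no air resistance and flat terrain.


R = v0^2 * sin(2*theta) / g = 143^2 * sin(2*72°) / 9.81 = 1225 m

1225 m


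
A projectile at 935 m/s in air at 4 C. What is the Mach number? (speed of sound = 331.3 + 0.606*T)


a = 331.3 + 0.606*(4) = 333.724 m/s
M = v/a = 935/333.724 = 2.802

2.802


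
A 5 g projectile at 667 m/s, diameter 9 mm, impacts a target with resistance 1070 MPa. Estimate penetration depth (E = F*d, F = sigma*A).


A = pi*(d/2)^2 = pi*(9/2)^2 = 63.6173 mm^2
E = 0.5*m*v^2 = 0.5*0.005*667^2 = 1112.22 J
depth = E/(sigma*A) = 1112.22 J / (1070 MPa * 63.6173 mm^2) = 1112.22/(1070 * 63.6173) m = 0.0163393 m ≈ 16.34 mm

16.34 mm


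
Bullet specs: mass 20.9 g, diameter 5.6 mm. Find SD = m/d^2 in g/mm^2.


SD = m/d^2 = 20.9/5.6^2 = 0.6665 g/mm^2

0.6665 g/mm^2


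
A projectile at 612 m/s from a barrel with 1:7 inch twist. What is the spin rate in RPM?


twist_m = 7*0.0254 = 0.1778 m
spin = v/twist = 612/0.1778 = 3442.07 rev/s
RPM = spin*60 = 3442.07*60 ≈ 206524 RPM

206524 RPM


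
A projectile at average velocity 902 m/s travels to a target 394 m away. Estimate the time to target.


t = d/v = 394/902 = 0.4368 s

0.4368 s


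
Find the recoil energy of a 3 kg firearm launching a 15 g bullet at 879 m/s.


v_r = m_p*v_p/m_gun = 0.015*879/3 = 4.395 m/s, E_r = 0.5*m_gun*v_r^2 = 0.5*3*4.395^2 = 28.97 J

28.97 J


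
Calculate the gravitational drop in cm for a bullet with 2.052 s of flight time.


drop = 0.5*g*t^2 = 0.5*9.81*2.052^2 = 20.6535 m ≈ 2065 cm

2065 cm


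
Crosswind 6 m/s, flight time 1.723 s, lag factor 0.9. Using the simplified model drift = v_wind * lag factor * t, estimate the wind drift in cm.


drift = v_wind * lag * t = 6 * 0.9 * 1.723 = 9.3042 m ≈ 930.4 cm

930.4 cm


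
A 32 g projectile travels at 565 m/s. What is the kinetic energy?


E = 0.5*m*v^2 = 0.5*0.032*565^2 = 5108 J

5108 J


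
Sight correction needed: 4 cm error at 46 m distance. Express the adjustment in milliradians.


1 mrad subtends 1 cm per 10 m of range, so adj = error_cm / (dist_m / 10) = 4 / (46/10) = 0.8696 mrad

0.8696 mrad


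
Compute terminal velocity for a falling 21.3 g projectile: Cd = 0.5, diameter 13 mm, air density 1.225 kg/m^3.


A = pi*(d/2)^2 = pi*(13/2000)^2 = 1.32732e-04 m^2
vt = sqrt(2mg/(Cd*rho*A)) = sqrt(2*0.0213*9.81/(0.5 * 1.225 * 1.32732e-04)) = 71.7 m/s

71.7 m/s


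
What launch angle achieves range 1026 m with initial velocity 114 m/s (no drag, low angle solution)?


sin(2*theta) = R*g/v0^2 = 1026*9.81/114^2 = 0.774474, theta = arcsin(0.774474)/2 = 25.38°

25.38 degrees


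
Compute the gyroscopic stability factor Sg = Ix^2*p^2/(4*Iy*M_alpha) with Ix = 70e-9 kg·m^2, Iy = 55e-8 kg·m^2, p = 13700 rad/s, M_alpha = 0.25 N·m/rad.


Sg = Ix^2 * p^2 / (4 * Iy * M_alpha) = (70e-9)^2 * 13700^2 / (4 * 55e-8 * 0.25) = 1.672

1.672


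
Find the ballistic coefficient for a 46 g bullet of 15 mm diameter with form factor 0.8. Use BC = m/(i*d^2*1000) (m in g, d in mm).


BC = m/(i*d^2*1000) = 46/(0.8 * 15^2 * 1000) = 0.0002556

0.0002556


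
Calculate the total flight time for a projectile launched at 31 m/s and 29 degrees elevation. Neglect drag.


T = 2*v0*sin(theta)/g = 2*31*sin(29°)/9.81 = 3.064 s

3.064 s


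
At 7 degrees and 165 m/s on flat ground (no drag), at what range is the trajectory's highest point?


R = v0^2*sin(2*theta)/g = 165^2*sin(2*7°)/9.81 = 671.389 m
apex_dist = R/2 = 671.389/2 = 335.7 m

335.7 m


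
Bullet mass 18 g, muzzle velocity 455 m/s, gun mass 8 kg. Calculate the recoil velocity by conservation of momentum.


v_recoil = m_p * v_p / m_gun = 0.018 * 455 / 8 = 1.024 m/s

1.024 m/s


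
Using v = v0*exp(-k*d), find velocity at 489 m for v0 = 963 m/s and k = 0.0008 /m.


v = v0*exp(-k*d) = 963*exp(-0.0008*489) = 651.2 m/s

651.2 m/s


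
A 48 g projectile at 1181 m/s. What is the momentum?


p = m*v = 0.048*1181 = 56.69 kg·m/s

56.69 kg·m/s


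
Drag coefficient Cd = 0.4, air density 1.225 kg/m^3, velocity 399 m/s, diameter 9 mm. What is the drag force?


A = pi*(d/2)^2 = pi*(9/2000)^2 = 6.36173e-05 m^2
Fd = 0.5*Cd*rho*A*v^2 = 0.5*0.4*1.225*6.36173e-05*399^2 = 2.481 N

2.481 N


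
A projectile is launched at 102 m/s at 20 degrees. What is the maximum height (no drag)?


H = (v0*sin(theta))^2 / (2g) = (102*sin(20°))^2 / (2*9.81) = 62.03 m

62.03 m


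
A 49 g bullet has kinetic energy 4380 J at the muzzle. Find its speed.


v = sqrt(2*E/m) = sqrt(2*4380/0.049) = 422.8 m/s

422.8 m/s
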